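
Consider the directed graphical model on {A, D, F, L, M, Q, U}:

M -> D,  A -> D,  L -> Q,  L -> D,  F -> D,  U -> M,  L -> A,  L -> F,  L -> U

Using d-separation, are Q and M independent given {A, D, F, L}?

Enumerating the 4 paths from Q to M and testing each for blocking by {A, D, F, L}:
Path 1: Q ← L → U → M
  L is a fork here and L is conditioned on, so the path is blocked at L.
Path 2: Q ← L → F → D ← M
  L is a fork here and L is conditioned on, so the path is blocked at L.
Path 3: Q ← L → D ← M
  L is a fork here and L is conditioned on, so the path is blocked at L.
Path 4: Q ← L → A → D ← M
  L is a fork here and L is conditioned on, so the path is blocked at L.
Since every path is blocked, d-separation holds.

Yes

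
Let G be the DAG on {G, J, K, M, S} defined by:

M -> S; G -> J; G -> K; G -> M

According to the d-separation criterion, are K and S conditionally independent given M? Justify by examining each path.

Only one path connects K and S:
Path 1: K ← G → M → S
  M is a chain here and M is conditioned on, so the path is blocked at M.
Every path is blocked, so K and S are d-separated given {M}.

Yes — K and S are d-separated given {M}.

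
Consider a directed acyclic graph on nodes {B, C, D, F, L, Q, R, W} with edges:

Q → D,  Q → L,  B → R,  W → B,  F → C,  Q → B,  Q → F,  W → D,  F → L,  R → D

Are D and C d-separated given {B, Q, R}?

Yes — D and C are d-separated given {B, Q, R}.

There are 6 undirected paths between D and C; checking each against the conditioning set {B, Q, R}:
Path 1: D ← W → B ← Q → L ← F → C
  Q is a fork here and Q is conditioned on, so the path is blocked at Q.
Path 2: D ← W → B ← Q → F → C
  Q is a fork here and Q is conditioned on, so the path is blocked at Q.
Path 3: D ← R ← B ← Q → L ← F → C
  R is a chain here and R is conditioned on, so the path is blocked at R.
Path 4: D ← R ← B ← Q → F → C
  R is a chain here and R is conditioned on, so the path is blocked at R.
Path 5: D ← Q → L ← F → C
  Q is a fork here and Q is conditioned on, so the path is blocked at Q.
Path 6: D ← Q → F → C
  Q is a fork here and Q is conditioned on, so the path is blocked at Q.
Since every path is blocked, d-separation holds.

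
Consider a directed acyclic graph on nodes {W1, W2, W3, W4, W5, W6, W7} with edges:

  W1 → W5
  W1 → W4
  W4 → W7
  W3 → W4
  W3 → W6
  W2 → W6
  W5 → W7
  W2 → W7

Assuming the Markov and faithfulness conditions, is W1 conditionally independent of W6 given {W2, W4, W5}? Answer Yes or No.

Enumerating the 4 paths from W1 to W6 and testing each for blocking by {W2, W4, W5}:
Path 1: W1 → W5 → W7 ← W2 → W6
  W5 is a chain here and W5 is conditioned on, so the path is blocked at W5.
Path 2: W1 → W5 → W7 ← W4 ← W3 → W6
  W5 is a chain here and W5 is conditioned on, so the path is blocked at W5.
Path 3: W1 → W4 ← W3 → W6
  W4 is a collider and W4 is conditioned on, which opens it; W3 is a fork and W3 is not conditioned on — no node blocks this path, so it is active.
Path 4: W1 → W4 → W7 ← W2 → W6
  W4 is a chain here and W4 is conditioned on, so the path is blocked at W4.
Since the path W1 → W4 ← W3 → W6 is active, W1 and W6 are not d-separated given {W2, W4, W5}.

No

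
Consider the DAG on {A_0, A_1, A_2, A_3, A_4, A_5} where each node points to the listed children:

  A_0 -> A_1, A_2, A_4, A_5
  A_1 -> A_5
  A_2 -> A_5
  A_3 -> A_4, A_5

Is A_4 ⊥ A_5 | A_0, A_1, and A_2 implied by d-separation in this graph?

No

Enumerating the 4 paths from A_4 to A_5 and testing each for blocking by {A_0, A_1, A_2}:
Path 1: A_4 ← A_0 → A_1 → A_5
  A_0 is a fork here and A_0 is conditioned on, so the path is blocked at A_0.
Path 2: A_4 ← A_0 → A_5
  A_0 is a fork here and A_0 is conditioned on, so the path is blocked at A_0.
Path 3: A_4 ← A_0 → A_2 → A_5
  A_0 is a fork here and A_0 is conditioned on, so the path is blocked at A_0.
Path 4: A_4 ← A_3 → A_5
  A_3 is a fork and A_3 is not conditioned on — no node blocks this path, so it is active.
Since the path A_4 ← A_3 → A_5 is active, A_4 and A_5 are not d-separated given {A_0, A_1, A_2}.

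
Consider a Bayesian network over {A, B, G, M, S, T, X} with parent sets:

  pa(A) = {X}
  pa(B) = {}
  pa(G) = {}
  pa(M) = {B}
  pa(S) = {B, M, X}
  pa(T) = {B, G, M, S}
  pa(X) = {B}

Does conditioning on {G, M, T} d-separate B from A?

No

Enumerating the 6 paths from B to A and testing each for blocking by {G, M, T}:
Path 1: B → S ← X → A
  S is a collider and its descendant T is conditioned on, which opens it; X is a fork and X is not conditioned on — no node blocks this path, so it is active.
Path 2: B → T ← S ← X → A
  T is a collider and T is conditioned on, which opens it; S is a chain and S is not conditioned on; X is a fork and X is not conditioned on — no node blocks this path, so it is active.
Path 3: B → T ← M → S ← X → A
  M is a fork here and M is conditioned on, so the path is blocked at M.
Path 4: B → X → A
  X is a chain and X is not conditioned on — no node blocks this path, so it is active.
Path 5: B → M → S ← X → A
  M is a chain here and M is conditioned on, so the path is blocked at M.
Path 6: B → M → T ← S ← X → A
  M is a chain here and M is conditioned on, so the path is blocked at M.
Since the path B → S ← X → A is active, B and A are not d-separated given {G, M, T}.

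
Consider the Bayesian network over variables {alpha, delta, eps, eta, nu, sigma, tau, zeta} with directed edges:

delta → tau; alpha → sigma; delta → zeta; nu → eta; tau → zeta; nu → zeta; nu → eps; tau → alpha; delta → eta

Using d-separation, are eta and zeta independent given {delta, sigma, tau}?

No

3 paths connect eta and zeta; each must be blocked for d-separation to hold:
  1. eta ← nu → zeta — nu:fork[open] ⇒ active
  2. eta ← delta → tau → zeta — delta:fork[blocks]; tau:chain[blocks] ⇒ blocked
  3. eta ← delta → zeta — delta:fork[blocks] ⇒ blocked
Since the path eta ← nu → zeta is active, eta and zeta are not d-separated given {delta, sigma, tau}.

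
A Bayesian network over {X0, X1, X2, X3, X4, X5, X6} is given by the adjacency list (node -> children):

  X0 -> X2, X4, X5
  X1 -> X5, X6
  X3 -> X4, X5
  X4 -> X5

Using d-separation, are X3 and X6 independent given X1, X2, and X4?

Yes

3 paths connect X3 and X6; each must be blocked for d-separation to hold:
Path 1: X3 → X4 → X5 ← X1 → X6
  X4 is a chain here and X4 is conditioned on, so the path is blocked at X4.
Path 2: X3 → X4 ← X0 → X5 ← X1 → X6
  X5 is a collider here and neither X5 nor any of its descendants is conditioned on, so the collider stays closed — the path is blocked at X5.
Path 3: X3 → X5 ← X1 → X6
  X5 is a collider here and neither X5 nor any of its descendants is conditioned on, so the collider stays closed — the path is blocked at X5.
All paths are blocked; X3 ⊥ X6 | {X1, X2, X4} holds.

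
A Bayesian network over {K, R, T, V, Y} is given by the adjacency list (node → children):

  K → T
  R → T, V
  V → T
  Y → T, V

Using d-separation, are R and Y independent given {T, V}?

There are 4 undirected paths between R and Y; checking each against the conditioning set {T, V}:
  1. R → T ← Y — T:collider[open] ⇒ active
  2. R → T ← V ← Y — T:collider[open]; V:chain[blocks] ⇒ blocked
  3. R → V → T ← Y — V:chain[blocks]; T:collider[open] ⇒ blocked
  4. R → V ← Y — V:collider[open] ⇒ active
At least one path is unblocked, so d-separation fails.

No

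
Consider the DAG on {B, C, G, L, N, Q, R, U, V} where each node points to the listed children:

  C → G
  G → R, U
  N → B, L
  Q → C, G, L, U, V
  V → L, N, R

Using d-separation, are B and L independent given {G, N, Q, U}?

Enumerating the 6 paths from B to L and testing each for blocking by {G, N, Q, U}:
Path 1: B ← N ← V → L
  N is a chain here and N is conditioned on, so the path is blocked at N.
Path 2: B ← N ← V → R ← G ← C ← Q → L
  N is a chain here and N is conditioned on, so the path is blocked at N.
Path 3: B ← N ← V → R ← G → U ← Q → L
  N is a chain here and N is conditioned on, so the path is blocked at N.
Path 4: B ← N ← V → R ← G ← Q → L
  N is a chain here and N is conditioned on, so the path is blocked at N.
Path 5: B ← N ← V ← Q → L
  N is a chain here and N is conditioned on, so the path is blocked at N.
Path 6: B ← N → L
  N is a fork here and N is conditioned on, so the path is blocked at N.
All paths are blocked; B ⊥ L | {G, N, Q, U} holds.

Yes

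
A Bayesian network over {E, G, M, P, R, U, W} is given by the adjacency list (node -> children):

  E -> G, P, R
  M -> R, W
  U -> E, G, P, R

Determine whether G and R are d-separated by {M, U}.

No

There are 6 undirected paths between G and R; checking each against the conditioning set {M, U}:
Path 1: G ← E → R
  E is a fork and E is not conditioned on — no node blocks this path, so it is active.
Path 2: G ← E → P ← U → R
  P is a collider here and neither P nor any of its descendants is conditioned on, so the collider stays closed — the path is blocked at P.
Path 3: G ← E ← U → R
  U is a fork here and U is conditioned on, so the path is blocked at U.
Path 4: G ← U → R
  U is a fork here and U is conditioned on, so the path is blocked at U.
Path 5: G ← U → E → R
  U is a fork here and U is conditioned on, so the path is blocked at U.
Path 6: G ← U → P ← E → R
  U is a fork here and U is conditioned on, so the path is blocked at U.
At least one path is unblocked, so d-separation fails.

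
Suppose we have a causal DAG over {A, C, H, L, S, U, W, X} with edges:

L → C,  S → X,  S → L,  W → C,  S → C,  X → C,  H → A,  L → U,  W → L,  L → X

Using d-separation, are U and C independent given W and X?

We examine all 6 paths between U and C:
  1. U ← L → X ← S → C — L:fork[open]; X:collider[open]; S:fork[open] ⇒ active
  2. U ← L → X → C — L:fork[open]; X:chain[blocks] ⇒ blocked
  3. U ← L ← S → X → C — L:chain[open]; S:fork[open]; X:chain[blocks] ⇒ blocked
  4. U ← L ← S → C — L:chain[open]; S:fork[open] ⇒ active
  5. U ← L ← W → C — L:chain[open]; W:fork[blocks] ⇒ blocked
  6. U ← L → C — L:fork[open] ⇒ active
Because an active path exists, U and C are not d-separated.

No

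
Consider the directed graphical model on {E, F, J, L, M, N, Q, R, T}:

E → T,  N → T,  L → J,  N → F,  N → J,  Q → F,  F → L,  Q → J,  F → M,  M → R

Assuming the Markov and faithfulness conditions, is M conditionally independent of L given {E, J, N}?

3 paths connect M and L; each must be blocked for d-separation to hold:
Path 1: M ← F ← Q → J ← L
  F is a chain and F is not conditioned on; Q is a fork and Q is not conditioned on; J is a collider and J is conditioned on, which opens it — no node blocks this path, so it is active.
Path 2: M ← F → L
  F is a fork and F is not conditioned on — no node blocks this path, so it is active.
Path 3: M ← F ← N → J ← L
  N is a fork here and N is conditioned on, so the path is blocked at N.
Since the path M ← F ← Q → J ← L is active, M and L are not d-separated given {E, J, N}.

No — M and L are not d-separated given {E, J, N}.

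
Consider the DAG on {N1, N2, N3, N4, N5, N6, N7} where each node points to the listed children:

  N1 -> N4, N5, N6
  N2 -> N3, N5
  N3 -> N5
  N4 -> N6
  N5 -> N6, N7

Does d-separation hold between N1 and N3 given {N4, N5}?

No

Enumerating the 6 paths from N1 to N3 and testing each for blocking by {N4, N5}:
Path 1: N1 → N6 ← N5 ← N2 → N3
  N6 is a collider here and neither N6 nor any of its descendants is conditioned on, so the collider stays closed — the path is blocked at N6.
Path 2: N1 → N6 ← N5 ← N3
  N6 is a collider here and neither N6 nor any of its descendants is conditioned on, so the collider stays closed — the path is blocked at N6.
Path 3: N1 → N5 ← N2 → N3
  N5 is a collider and N5 is conditioned on, which opens it; N2 is a fork and N2 is not conditioned on — no node blocks this path, so it is active.
Path 4: N1 → N5 ← N3
  N5 is a collider and N5 is conditioned on, which opens it — no node blocks this path, so it is active.
Path 5: N1 → N4 → N6 ← N5 ← N2 → N3
  N4 is a chain here and N4 is conditioned on, so the path is blocked at N4.
Path 6: N1 → N4 → N6 ← N5 ← N3
  N4 is a chain here and N4 is conditioned on, so the path is blocked at N4.
At least one path is unblocked, so d-separation fails.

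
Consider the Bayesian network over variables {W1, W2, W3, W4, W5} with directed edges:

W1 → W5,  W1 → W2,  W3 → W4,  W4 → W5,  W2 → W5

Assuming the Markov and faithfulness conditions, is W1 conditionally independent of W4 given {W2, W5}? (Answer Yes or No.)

No

Enumerating the 2 paths from W1 to W4 and testing each for blocking by {W2, W5}:
  1. W1 → W5 ← W4 — W5:collider[open] ⇒ active
  2. W1 → W2 → W5 ← W4 — W2:chain[blocks]; W5:collider[open] ⇒ blocked
At least one path is unblocked, so d-separation fails.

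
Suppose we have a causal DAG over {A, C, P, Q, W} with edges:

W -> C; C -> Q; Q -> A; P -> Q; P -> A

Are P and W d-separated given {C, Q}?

2 paths connect P and W; each must be blocked for d-separation to hold:
  1. P → A ← Q ← C ← W — A:collider[blocks]; Q:chain[blocks]; C:chain[blocks] ⇒ blocked
  2. P → Q ← C ← W — Q:collider[open]; C:chain[blocks] ⇒ blocked
All paths are blocked; P ⊥ W | {C, Q} holds.

Yes — P and W are d-separated given {C, Q}.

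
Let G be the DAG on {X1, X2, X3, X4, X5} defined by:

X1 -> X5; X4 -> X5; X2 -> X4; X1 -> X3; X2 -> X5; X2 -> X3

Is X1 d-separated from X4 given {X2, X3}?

Yes — X1 and X4 are d-separated given {X2, X3}.

We examine all 4 paths between X1 and X4:
  1. X1 → X3 ← X2 → X4 — X3:collider[open]; X2:fork[blocks] ⇒ blocked
  2. X1 → X3 ← X2 → X5 ← X4 — X3:collider[open]; X2:fork[blocks]; X5:collider[blocks] ⇒ blocked
  3. X1 → X5 ← X2 → X4 — X5:collider[blocks]; X2:fork[blocks] ⇒ blocked
  4. X1 → X5 ← X4 — X5:collider[blocks] ⇒ blocked
Every path is blocked, so X1 and X4 are d-separated given {X2, X3}.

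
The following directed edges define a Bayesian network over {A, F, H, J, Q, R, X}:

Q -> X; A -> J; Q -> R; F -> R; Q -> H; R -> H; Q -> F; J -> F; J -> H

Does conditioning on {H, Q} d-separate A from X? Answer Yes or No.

6 paths connect A and X; each must be blocked for d-separation to hold:
Path 1: A → J → H ← R ← F ← Q → X
  Q is a fork here and Q is conditioned on, so the path is blocked at Q.
Path 2: A → J → H ← R ← Q → X
  Q is a fork here and Q is conditioned on, so the path is blocked at Q.
Path 3: A → J → H ← Q → X
  Q is a fork here and Q is conditioned on, so the path is blocked at Q.
Path 4: A → J → F → R → H ← Q → X
  Q is a fork here and Q is conditioned on, so the path is blocked at Q.
Path 5: A → J → F → R ← Q → X
  Q is a fork here and Q is conditioned on, so the path is blocked at Q.
Path 6: A → J → F ← Q → X
  Q is a fork here and Q is conditioned on, so the path is blocked at Q.
All paths are blocked; A ⊥ X | {H, Q} holds.

Yes — A and X are d-separated given {H, Q}.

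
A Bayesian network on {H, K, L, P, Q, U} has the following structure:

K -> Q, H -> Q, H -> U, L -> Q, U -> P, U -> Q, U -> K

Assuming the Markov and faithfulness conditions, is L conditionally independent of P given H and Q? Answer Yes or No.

Enumerating the 3 paths from L to P and testing each for blocking by {H, Q}:
Path 1: L → Q ← H → U → P
  H is a fork here and H is conditioned on, so the path is blocked at H.
Path 2: L → Q ← K ← U → P
  Q is a collider and Q is conditioned on, which opens it; K is a chain and K is not conditioned on; U is a fork and U is not conditioned on — no node blocks this path, so it is active.
Path 3: L → Q ← U → P
  Q is a collider and Q is conditioned on, which opens it; U is a fork and U is not conditioned on — no node blocks this path, so it is active.
At least one path is unblocked, so d-separation fails.

No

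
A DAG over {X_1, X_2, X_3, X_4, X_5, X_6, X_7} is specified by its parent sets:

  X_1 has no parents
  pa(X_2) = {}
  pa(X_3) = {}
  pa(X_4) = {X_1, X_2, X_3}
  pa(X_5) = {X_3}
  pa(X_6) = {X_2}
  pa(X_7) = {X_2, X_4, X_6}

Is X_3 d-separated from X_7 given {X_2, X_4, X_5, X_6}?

We examine all 3 paths between X_3 and X_7:
Path 1: X_3 → X_4 → X_7
  X_4 is a chain here and X_4 is conditioned on, so the path is blocked at X_4.
Path 2: X_3 → X_4 ← X_2 → X_7
  X_2 is a fork here and X_2 is conditioned on, so the path is blocked at X_2.
Path 3: X_3 → X_4 ← X_2 → X_6 → X_7
  X_2 is a fork here and X_2 is conditioned on, so the path is blocked at X_2.
All paths are blocked; X_3 ⊥ X_7 | {X_2, X_4, X_5, X_6} holds.

Yes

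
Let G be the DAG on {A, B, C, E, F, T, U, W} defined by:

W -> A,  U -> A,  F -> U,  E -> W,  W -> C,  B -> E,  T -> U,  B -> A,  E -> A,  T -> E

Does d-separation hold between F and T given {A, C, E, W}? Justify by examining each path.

Enumerating the 4 paths from F to T and testing each for blocking by {A, C, E, W}:
  1. F → U → A ← E ← T — U:chain[open]; A:collider[open]; E:chain[blocks] ⇒ blocked
  2. F → U → A ← B → E ← T — U:chain[open]; A:collider[open]; B:fork[open]; E:collider[open] ⇒ active
  3. F → U → A ← W ← E ← T — U:chain[open]; A:collider[open]; W:chain[blocks]; E:chain[blocks] ⇒ blocked
  4. F → U ← T — U:collider[open] ⇒ active
At least one path is unblocked, so d-separation fails.

No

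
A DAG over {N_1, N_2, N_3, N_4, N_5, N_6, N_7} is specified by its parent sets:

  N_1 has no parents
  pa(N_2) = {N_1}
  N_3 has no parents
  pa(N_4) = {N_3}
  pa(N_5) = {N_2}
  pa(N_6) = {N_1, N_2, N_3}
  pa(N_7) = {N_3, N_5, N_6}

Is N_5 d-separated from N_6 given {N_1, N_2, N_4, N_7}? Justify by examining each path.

4 paths connect N_5 and N_6; each must be blocked for d-separation to hold:
Path 1: N_5 ← N_2 → N_6
  N_2 is a fork here and N_2 is conditioned on, so the path is blocked at N_2.
Path 2: N_5 ← N_2 ← N_1 → N_6
  N_2 is a chain here and N_2 is conditioned on, so the path is blocked at N_2.
Path 3: N_5 → N_7 ← N_6
  N_7 is a collider and N_7 is conditioned on, which opens it — no node blocks this path, so it is active.
Path 4: N_5 → N_7 ← N_3 → N_6
  N_7 is a collider and N_7 is conditioned on, which opens it; N_3 is a fork and N_3 is not conditioned on — no node blocks this path, so it is active.
Because an active path exists, N_5 and N_6 are not d-separated.

No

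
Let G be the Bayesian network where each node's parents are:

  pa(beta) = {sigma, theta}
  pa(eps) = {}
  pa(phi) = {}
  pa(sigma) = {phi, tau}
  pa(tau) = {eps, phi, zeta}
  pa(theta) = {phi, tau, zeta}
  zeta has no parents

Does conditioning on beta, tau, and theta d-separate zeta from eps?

No

There are 6 undirected paths between zeta and eps; checking each against the conditioning set {beta, tau, theta}:
Path 1: zeta → theta ← phi → tau ← eps
  theta is a collider and theta is conditioned on, which opens it; phi is a fork and phi is not conditioned on; tau is a collider and tau is conditioned on, which opens it — no node blocks this path, so it is active.
Path 2: zeta → theta ← phi → sigma ← tau ← eps
  tau is a chain here and tau is conditioned on, so the path is blocked at tau.
Path 3: zeta → theta → beta ← sigma ← phi → tau ← eps
  theta is a chain here and theta is conditioned on, so the path is blocked at theta.
Path 4: zeta → theta → beta ← sigma ← tau ← eps
  theta is a chain here and theta is conditioned on, so the path is blocked at theta.
Path 5: zeta → theta ← tau ← eps
  tau is a chain here and tau is conditioned on, so the path is blocked at tau.
Path 6: zeta → tau ← eps
  tau is a collider and tau is conditioned on, which opens it — no node blocks this path, so it is active.
Because an active path exists, zeta and eps are not d-separated.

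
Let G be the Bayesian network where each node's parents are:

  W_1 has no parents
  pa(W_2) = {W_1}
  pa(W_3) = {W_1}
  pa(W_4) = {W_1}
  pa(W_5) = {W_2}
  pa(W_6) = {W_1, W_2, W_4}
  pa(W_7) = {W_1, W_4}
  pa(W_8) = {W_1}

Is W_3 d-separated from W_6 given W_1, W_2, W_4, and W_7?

There are 4 undirected paths between W_3 and W_6; checking each against the conditioning set {W_1, W_2, W_4, W_7}:
  1. W_3 ← W_1 → W_4 → W_6 — W_1:fork[blocks]; W_4:chain[blocks] ⇒ blocked
  2. W_3 ← W_1 → W_6 — W_1:fork[blocks] ⇒ blocked
  3. W_3 ← W_1 → W_7 ← W_4 → W_6 — W_1:fork[blocks]; W_7:collider[open]; W_4:fork[blocks] ⇒ blocked
  4. W_3 ← W_1 → W_2 → W_6 — W_1:fork[blocks]; W_2:chain[blocks] ⇒ blocked
Every path is blocked, so W_3 and W_6 are d-separated given {W_1, W_2, W_4, W_7}.

Yes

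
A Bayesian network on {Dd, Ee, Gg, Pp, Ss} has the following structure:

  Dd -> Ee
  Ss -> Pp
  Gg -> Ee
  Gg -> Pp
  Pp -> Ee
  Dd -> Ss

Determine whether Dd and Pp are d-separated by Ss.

Yes

Enumerating the 3 paths from Dd to Pp and testing each for blocking by {Ss}:
Path 1: Dd → Ss → Pp
  Ss is a chain here and Ss is conditioned on, so the path is blocked at Ss.
Path 2: Dd → Ee ← Gg → Pp
  Ee is a collider here and neither Ee nor any of its descendants is conditioned on, so the collider stays closed — the path is blocked at Ee.
Path 3: Dd → Ee ← Pp
  Ee is a collider here and neither Ee nor any of its descendants is conditioned on, so the collider stays closed — the path is blocked at Ee.
All paths are blocked; Dd ⊥ Pp | {Ss} holds.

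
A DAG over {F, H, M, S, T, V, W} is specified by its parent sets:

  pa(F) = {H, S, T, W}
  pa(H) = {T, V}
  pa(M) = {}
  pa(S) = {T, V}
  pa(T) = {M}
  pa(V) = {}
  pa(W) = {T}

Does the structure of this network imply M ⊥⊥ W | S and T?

Yes

We examine all 6 paths between M and W:
Path 1: M → T → H ← V → S → F ← W
  T is a chain here and T is conditioned on, so the path is blocked at T.
Path 2: M → T → H → F ← W
  T is a chain here and T is conditioned on, so the path is blocked at T.
Path 3: M → T → W
  T is a chain here and T is conditioned on, so the path is blocked at T.
Path 4: M → T → S ← V → H → F ← W
  T is a chain here and T is conditioned on, so the path is blocked at T.
Path 5: M → T → S → F ← W
  T is a chain here and T is conditioned on, so the path is blocked at T.
Path 6: M → T → F ← W
  T is a chain here and T is conditioned on, so the path is blocked at T.
Every path is blocked, so M and W are d-separated given {S, T}.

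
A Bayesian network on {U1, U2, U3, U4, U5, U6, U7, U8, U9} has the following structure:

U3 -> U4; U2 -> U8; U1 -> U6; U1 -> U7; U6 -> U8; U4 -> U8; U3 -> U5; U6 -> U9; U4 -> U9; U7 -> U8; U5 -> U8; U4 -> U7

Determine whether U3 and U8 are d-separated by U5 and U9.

No

Enumerating the 6 paths from U3 to U8 and testing each for blocking by {U5, U9}:
Path 1: U3 → U5 → U8
  U5 is a chain here and U5 is conditioned on, so the path is blocked at U5.
Path 2: U3 → U4 → U9 ← U6 → U8
  U4 is a chain and U4 is not conditioned on; U9 is a collider and U9 is conditioned on, which opens it; U6 is a fork and U6 is not conditioned on — no node blocks this path, so it is active.
Path 3: U3 → U4 → U9 ← U6 ← U1 → U7 → U8
  U4 is a chain and U4 is not conditioned on; U9 is a collider and U9 is conditioned on, which opens it; U6 is a chain and U6 is not conditioned on; U1 is a fork and U1 is not conditioned on; U7 is a chain and U7 is not conditioned on — no node blocks this path, so it is active.
Path 4: U3 → U4 → U7 → U8
  U4 is a chain and U4 is not conditioned on; U7 is a chain and U7 is not conditioned on — no node blocks this path, so it is active.
Path 5: U3 → U4 → U7 ← U1 → U6 → U8
  U7 is a collider here and neither U7 nor any of its descendants is conditioned on, so the collider stays closed — the path is blocked at U7.
Path 6: U3 → U4 → U8
  U4 is a chain and U4 is not conditioned on — no node blocks this path, so it is active.
Because an active path exists, U3 and U8 are not d-separated.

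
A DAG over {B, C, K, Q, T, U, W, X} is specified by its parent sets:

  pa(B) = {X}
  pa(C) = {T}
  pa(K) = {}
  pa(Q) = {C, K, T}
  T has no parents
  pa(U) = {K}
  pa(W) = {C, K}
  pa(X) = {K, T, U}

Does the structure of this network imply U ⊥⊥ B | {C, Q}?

No

Enumerating the 6 paths from U to B and testing each for blocking by {C, Q}:
  1. U ← K → Q ← T → X → B — K:fork[open]; Q:collider[open]; T:fork[open]; X:chain[open] ⇒ active
  2. U ← K → Q ← C ← T → X → B — K:fork[open]; Q:collider[open]; C:chain[blocks]; T:fork[open]; X:chain[open] ⇒ blocked
  3. U ← K → W ← C → Q ← T → X → B — K:fork[open]; W:collider[blocks]; C:fork[blocks]; Q:collider[open]; T:fork[open]; X:chain[open] ⇒ blocked
  4. U ← K → W ← C ← T → X → B — K:fork[open]; W:collider[blocks]; C:chain[blocks]; T:fork[open]; X:chain[open] ⇒ blocked
  5. U ← K → X → B — K:fork[open]; X:chain[open] ⇒ active
  6. U → X → B — X:chain[open] ⇒ active
Since the path U ← K → Q ← T → X → B is active, U and B are not d-separated given {C, Q}.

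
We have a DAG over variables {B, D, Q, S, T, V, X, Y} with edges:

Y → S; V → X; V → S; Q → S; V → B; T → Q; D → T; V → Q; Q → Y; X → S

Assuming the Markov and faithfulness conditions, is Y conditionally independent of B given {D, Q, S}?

No — Y and B are not d-separated given {D, Q, S}.

We examine all 6 paths between Y and B:
Path 1: Y → S ← X ← V → B
  S is a collider and S is conditioned on, which opens it; X is a chain and X is not conditioned on; V is a fork and V is not conditioned on — no node blocks this path, so it is active.
Path 2: Y → S ← V → B
  S is a collider and S is conditioned on, which opens it; V is a fork and V is not conditioned on — no node blocks this path, so it is active.
Path 3: Y → S ← Q ← V → B
  Q is a chain here and Q is conditioned on, so the path is blocked at Q.
Path 4: Y ← Q → S ← X ← V → B
  Q is a fork here and Q is conditioned on, so the path is blocked at Q.
Path 5: Y ← Q → S ← V → B
  Q is a fork here and Q is conditioned on, so the path is blocked at Q.
Path 6: Y ← Q ← V → B
  Q is a chain here and Q is conditioned on, so the path is blocked at Q.
Since the path Y → S ← X ← V → B is active, Y and B are not d-separated given {D, Q, S}.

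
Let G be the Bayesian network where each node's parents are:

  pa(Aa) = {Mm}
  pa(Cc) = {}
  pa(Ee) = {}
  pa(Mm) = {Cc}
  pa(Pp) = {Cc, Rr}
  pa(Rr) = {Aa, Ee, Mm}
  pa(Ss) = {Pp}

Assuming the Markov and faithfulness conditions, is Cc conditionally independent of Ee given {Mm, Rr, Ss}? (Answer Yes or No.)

Yes — Cc and Ee are d-separated given {Mm, Rr, Ss}.

We examine all 3 paths between Cc and Ee:
Path 1: Cc → Mm → Aa → Rr ← Ee
  Mm is a chain here and Mm is conditioned on, so the path is blocked at Mm.
Path 2: Cc → Mm → Rr ← Ee
  Mm is a chain here and Mm is conditioned on, so the path is blocked at Mm.
Path 3: Cc → Pp ← Rr ← Ee
  Rr is a chain here and Rr is conditioned on, so the path is blocked at Rr.
Since every path is blocked, d-separation holds.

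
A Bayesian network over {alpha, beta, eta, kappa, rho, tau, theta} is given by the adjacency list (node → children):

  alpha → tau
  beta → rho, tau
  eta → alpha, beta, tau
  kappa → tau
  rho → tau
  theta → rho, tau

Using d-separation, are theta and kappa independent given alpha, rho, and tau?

Enumerating the 5 paths from theta to kappa and testing each for blocking by {alpha, rho, tau}:
  1. theta → rho → tau ← kappa — rho:chain[blocks]; tau:collider[open] ⇒ blocked
  2. theta → rho ← beta ← eta → alpha → tau ← kappa — rho:collider[open]; beta:chain[open]; eta:fork[open]; alpha:chain[blocks]; tau:collider[open] ⇒ blocked
  3. theta → rho ← beta ← eta → tau ← kappa — rho:collider[open]; beta:chain[open]; eta:fork[open]; tau:collider[open] ⇒ active
  4. theta → rho ← beta → tau ← kappa — rho:collider[open]; beta:fork[open]; tau:collider[open] ⇒ active
  5. theta → tau ← kappa — tau:collider[open] ⇒ active
At least one path is unblocked, so d-separation fails.

No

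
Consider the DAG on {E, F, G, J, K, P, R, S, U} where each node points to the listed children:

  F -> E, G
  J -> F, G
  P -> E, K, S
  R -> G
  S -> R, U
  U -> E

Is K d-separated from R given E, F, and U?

Enumerating the 6 paths from K to R and testing each for blocking by {E, F, U}:
Path 1: K ← P → S → U → E ← F ← J → G ← R
  U is a chain here and U is conditioned on, so the path is blocked at U.
Path 2: K ← P → S → U → E ← F → G ← R
  U is a chain here and U is conditioned on, so the path is blocked at U.
Path 3: K ← P → S → R
  P is a fork and P is not conditioned on; S is a chain and S is not conditioned on — no node blocks this path, so it is active.
Path 4: K ← P → E ← U ← S → R
  U is a chain here and U is conditioned on, so the path is blocked at U.
Path 5: K ← P → E ← F ← J → G ← R
  F is a chain here and F is conditioned on, so the path is blocked at F.
Path 6: K ← P → E ← F → G ← R
  F is a fork here and F is conditioned on, so the path is blocked at F.
Since the path K ← P → S → R is active, K and R are not d-separated given {E, F, U}.

No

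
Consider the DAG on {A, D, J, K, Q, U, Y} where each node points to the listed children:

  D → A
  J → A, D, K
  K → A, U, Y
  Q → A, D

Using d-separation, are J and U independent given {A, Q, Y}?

No — J and U are not d-separated given {A, Q, Y}.

4 paths connect J and U; each must be blocked for d-separation to hold:
Path 1: J → A ← K → U
  A is a collider and A is conditioned on, which opens it; K is a fork and K is not conditioned on — no node blocks this path, so it is active.
Path 2: J → K → U
  K is a chain and K is not conditioned on — no node blocks this path, so it is active.
Path 3: J → D ← Q → A ← K → U
  Q is a fork here and Q is conditioned on, so the path is blocked at Q.
Path 4: J → D → A ← K → U
  D is a chain and D is not conditioned on; A is a collider and A is conditioned on, which opens it; K is a fork and K is not conditioned on — no node blocks this path, so it is active.
At least one path is unblocked, so d-separation fails.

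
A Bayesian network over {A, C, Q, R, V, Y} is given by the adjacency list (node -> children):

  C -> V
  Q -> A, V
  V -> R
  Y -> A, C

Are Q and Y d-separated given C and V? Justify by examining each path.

Yes

We examine all 2 paths between Q and Y:
  1. Q → A ← Y — A:collider[blocks] ⇒ blocked
  2. Q → V ← C ← Y — V:collider[open]; C:chain[blocks] ⇒ blocked
Every path is blocked, so Q and Y are d-separated given {C, V}.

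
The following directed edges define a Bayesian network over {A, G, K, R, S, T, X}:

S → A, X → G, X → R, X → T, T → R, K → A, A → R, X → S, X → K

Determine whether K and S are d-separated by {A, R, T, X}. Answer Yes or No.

No — K and S are not d-separated given {A, R, T, X}.

6 paths connect K and S; each must be blocked for d-separation to hold:
Path 1: K → A → R ← T ← X → S
  A is a chain here and A is conditioned on, so the path is blocked at A.
Path 2: K → A → R ← X → S
  A is a chain here and A is conditioned on, so the path is blocked at A.
Path 3: K → A ← S
  A is a collider and A is conditioned on, which opens it — no node blocks this path, so it is active.
Path 4: K ← X → R ← A ← S
  X is a fork here and X is conditioned on, so the path is blocked at X.
Path 5: K ← X → T → R ← A ← S
  X is a fork here and X is conditioned on, so the path is blocked at X.
Path 6: K ← X → S
  X is a fork here and X is conditioned on, so the path is blocked at X.
At least one path is unblocked, so d-separation fails.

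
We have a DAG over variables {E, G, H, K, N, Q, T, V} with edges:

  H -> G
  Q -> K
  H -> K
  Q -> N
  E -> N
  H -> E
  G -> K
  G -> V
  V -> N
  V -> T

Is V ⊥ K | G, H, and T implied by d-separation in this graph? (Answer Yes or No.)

Enumerating the 6 paths from V to K and testing each for blocking by {G, H, T}:
Path 1: V ← G → K
  G is a fork here and G is conditioned on, so the path is blocked at G.
Path 2: V ← G ← H → E → N ← Q → K
  G is a chain here and G is conditioned on, so the path is blocked at G.
Path 3: V ← G ← H → K
  G is a chain here and G is conditioned on, so the path is blocked at G.
Path 4: V → N ← E ← H → K
  N is a collider here and neither N nor any of its descendants is conditioned on, so the collider stays closed — the path is blocked at N.
Path 5: V → N ← E ← H → G → K
  N is a collider here and neither N nor any of its descendants is conditioned on, so the collider stays closed — the path is blocked at N.
Path 6: V → N ← Q → K
  N is a collider here and neither N nor any of its descendants is conditioned on, so the collider stays closed — the path is blocked at N.
Every path is blocked, so V and K are d-separated given {G, H, T}.

Yes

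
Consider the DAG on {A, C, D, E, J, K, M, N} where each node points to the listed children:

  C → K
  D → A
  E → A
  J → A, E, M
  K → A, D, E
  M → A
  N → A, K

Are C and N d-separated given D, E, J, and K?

No

There are 6 undirected paths between C and N; checking each against the conditioning set {D, E, J, K}:
Path 1: C → K → A ← N
  K is a chain here and K is conditioned on, so the path is blocked at K.
Path 2: C → K → D → A ← N
  K is a chain here and K is conditioned on, so the path is blocked at K.
Path 3: C → K → E → A ← N
  K is a chain here and K is conditioned on, so the path is blocked at K.
Path 4: C → K → E ← J → A ← N
  K is a chain here and K is conditioned on, so the path is blocked at K.
Path 5: C → K → E ← J → M → A ← N
  K is a chain here and K is conditioned on, so the path is blocked at K.
Path 6: C → K ← N
  K is a collider and K is conditioned on, which opens it — no node blocks this path, so it is active.
At least one path is unblocked, so d-separation fails.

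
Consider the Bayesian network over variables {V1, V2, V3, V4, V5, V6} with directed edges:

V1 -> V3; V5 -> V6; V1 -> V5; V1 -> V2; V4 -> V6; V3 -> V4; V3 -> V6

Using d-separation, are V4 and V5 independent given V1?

Yes

We examine all 4 paths between V4 and V5:
Path 1: V4 → V6 ← V5
  V6 is a collider here and neither V6 nor any of its descendants is conditioned on, so the collider stays closed — the path is blocked at V6.
Path 2: V4 → V6 ← V3 ← V1 → V5
  V6 is a collider here and neither V6 nor any of its descendants is conditioned on, so the collider stays closed — the path is blocked at V6.
Path 3: V4 ← V3 → V6 ← V5
  V6 is a collider here and neither V6 nor any of its descendants is conditioned on, so the collider stays closed — the path is blocked at V6.
Path 4: V4 ← V3 ← V1 → V5
  V1 is a fork here and V1 is conditioned on, so the path is blocked at V1.
Since every path is blocked, d-separation holds.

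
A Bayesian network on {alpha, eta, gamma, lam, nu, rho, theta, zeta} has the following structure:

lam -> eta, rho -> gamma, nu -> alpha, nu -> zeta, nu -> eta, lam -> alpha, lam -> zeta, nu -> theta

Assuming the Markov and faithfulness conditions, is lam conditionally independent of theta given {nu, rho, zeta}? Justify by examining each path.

Yes

There are 3 undirected paths between lam and theta; checking each against the conditioning set {nu, rho, zeta}:
Path 1: lam → eta ← nu → theta
  eta is a collider here and neither eta nor any of its descendants is conditioned on, so the collider stays closed — the path is blocked at eta.
Path 2: lam → zeta ← nu → theta
  nu is a fork here and nu is conditioned on, so the path is blocked at nu.
Path 3: lam → alpha ← nu → theta
  alpha is a collider here and neither alpha nor any of its descendants is conditioned on, so the collider stays closed — the path is blocked at alpha.
Since every path is blocked, d-separation holds.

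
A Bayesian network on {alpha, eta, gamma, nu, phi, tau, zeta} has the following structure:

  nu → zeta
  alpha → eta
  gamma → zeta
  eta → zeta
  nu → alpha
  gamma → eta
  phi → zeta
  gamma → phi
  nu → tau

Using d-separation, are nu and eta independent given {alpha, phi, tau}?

4 paths connect nu and eta; each must be blocked for d-separation to hold:
  1. nu → alpha → eta — alpha:chain[blocks] ⇒ blocked
  2. nu → zeta ← gamma → eta — zeta:collider[blocks]; gamma:fork[open] ⇒ blocked
  3. nu → zeta ← eta — zeta:collider[blocks] ⇒ blocked
  4. nu → zeta ← phi ← gamma → eta — zeta:collider[blocks]; phi:chain[blocks]; gamma:fork[open] ⇒ blocked
Since every path is blocked, d-separation holds.

Yes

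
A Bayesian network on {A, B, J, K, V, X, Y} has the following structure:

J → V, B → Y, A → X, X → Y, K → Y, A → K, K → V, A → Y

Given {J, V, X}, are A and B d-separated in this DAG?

Yes

There are 3 undirected paths between A and B; checking each against the conditioning set {J, V, X}:
  1. A → Y ← B — Y:collider[blocks] ⇒ blocked
  2. A → K → Y ← B — K:chain[open]; Y:collider[blocks] ⇒ blocked
  3. A → X → Y ← B — X:chain[blocks]; Y:collider[blocks] ⇒ blocked
All paths are blocked; A ⊥ B | {J, V, X} holds.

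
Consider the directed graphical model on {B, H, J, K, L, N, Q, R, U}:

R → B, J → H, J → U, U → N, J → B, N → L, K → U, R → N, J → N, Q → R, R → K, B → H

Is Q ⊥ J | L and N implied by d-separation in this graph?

Enumerating the 6 paths from Q to J and testing each for blocking by {L, N}:
Path 1: Q → R → B ← J
  B is a collider here and neither B nor any of its descendants is conditioned on, so the collider stays closed — the path is blocked at B.
Path 2: Q → R → B → H ← J
  H is a collider here and neither H nor any of its descendants is conditioned on, so the collider stays closed — the path is blocked at H.
Path 3: Q → R → K → U ← J
  R is a chain and R is not conditioned on; K is a chain and K is not conditioned on; U is a collider and its descendant L is conditioned on, which opens it — no node blocks this path, so it is active.
Path 4: Q → R → K → U → N ← J
  R is a chain and R is not conditioned on; K is a chain and K is not conditioned on; U is a chain and U is not conditioned on; N is a collider and N is conditioned on, which opens it — no node blocks this path, so it is active.
Path 5: Q → R → N ← J
  R is a chain and R is not conditioned on; N is a collider and N is conditioned on, which opens it — no node blocks this path, so it is active.
Path 6: Q → R → N ← U ← J
  R is a chain and R is not conditioned on; N is a collider and N is conditioned on, which opens it; U is a chain and U is not conditioned on — no node blocks this path, so it is active.
Since the path Q → R → K → U ← J is active, Q and J are not d-separated given {L, N}.

No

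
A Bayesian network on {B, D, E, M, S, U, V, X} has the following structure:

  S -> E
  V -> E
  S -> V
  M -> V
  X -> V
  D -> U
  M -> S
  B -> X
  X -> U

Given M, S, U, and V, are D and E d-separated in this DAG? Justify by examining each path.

Enumerating the 3 paths from D to E and testing each for blocking by {M, S, U, V}:
Path 1: D → U ← X → V ← M → S → E
  M is a fork here and M is conditioned on, so the path is blocked at M.
Path 2: D → U ← X → V ← S → E
  S is a fork here and S is conditioned on, so the path is blocked at S.
Path 3: D → U ← X → V → E
  V is a chain here and V is conditioned on, so the path is blocked at V.
Since every path is blocked, d-separation holds.

Yes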